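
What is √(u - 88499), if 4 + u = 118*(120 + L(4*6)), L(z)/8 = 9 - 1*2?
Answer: I*√67735 ≈ 260.26*I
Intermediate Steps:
L(z) = 56 (L(z) = 8*(9 - 1*2) = 8*(9 - 2) = 8*7 = 56)
u = 20764 (u = -4 + 118*(120 + 56) = -4 + 118*176 = -4 + 20768 = 20764)
√(u - 88499) = √(20764 - 88499) = √(-67735) = I*√67735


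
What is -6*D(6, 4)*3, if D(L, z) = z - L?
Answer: 36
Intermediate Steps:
-6*D(6, 4)*3 = -6*(4 - 1*6)*3 = -6*(4 - 6)*3 = -6*(-2)*3 = 12*3 = 36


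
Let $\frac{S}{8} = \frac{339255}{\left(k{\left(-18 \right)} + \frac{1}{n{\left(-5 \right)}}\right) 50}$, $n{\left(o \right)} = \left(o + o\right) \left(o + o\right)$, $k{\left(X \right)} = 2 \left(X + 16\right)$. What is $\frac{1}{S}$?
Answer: $- \frac{19}{258480} \approx -7.3507 \cdot 10^{-5}$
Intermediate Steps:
$k{\left(X \right)} = 32 + 2 X$ ($k{\left(X \right)} = 2 \left(16 + X\right) = 32 + 2 X$)
$n{\left(o \right)} = 4 o^{2}$ ($n{\left(o \right)} = 2 o 2 o = 4 o^{2}$)
$S = - \frac{258480}{19}$ ($S = 8 \frac{339255}{\left(\left(32 + 2 \left(-18\right)\right) + \frac{1}{4 \left(-5\right)^{2}}\right) 50} = 8 \frac{339255}{\left(\left(32 - 36\right) + \frac{1}{4 \cdot 25}\right) 50} = 8 \frac{339255}{\left(-4 + \frac{1}{100}\right) 50} = 8 \frac{339255}{\left(- \frac{399}{100}\right) 50} = 8 \frac{339255}{- \frac{399}{2}} = 8 \cdot 339255 \left(- \frac{2}{399}\right) = 8 \left(- \frac{32310}{19}\right) = - \frac{258480}{19} \approx -13604.0$)
$\frac{1}{S} = \frac{1}{- \frac{258480}{19}} = - \frac{19}{258480}$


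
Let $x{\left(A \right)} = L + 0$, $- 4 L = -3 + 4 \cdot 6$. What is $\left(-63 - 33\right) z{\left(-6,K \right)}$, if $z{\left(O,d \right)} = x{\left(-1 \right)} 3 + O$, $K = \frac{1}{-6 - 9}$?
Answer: $2088$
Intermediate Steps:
$K = - \frac{1}{15}$ ($K = \frac{1}{-15} = - \frac{1}{15} \approx -0.066667$)
$L = - \frac{21}{4}$ ($L = - \frac{-3 + 4 \cdot 6}{4} = - \frac{-3 + 24}{4} = \left(- \frac{1}{4}\right) 21 = - \frac{21}{4} \approx -5.25$)
$x{\left(A \right)} = - \frac{21}{4}$ ($x{\left(A \right)} = - \frac{21}{4} + 0 = - \frac{21}{4}$)
$z{\left(O,d \right)} = - \frac{63}{4} + O$ ($z{\left(O,d \right)} = \left(- \frac{21}{4}\right) 3 + O = - \frac{63}{4} + O$)
$\left(-63 - 33\right) z{\left(-6,K \right)} = \left(-63 - 33\right) \left(- \frac{63}{4} - 6\right) = \left(-96\right) \left(- \frac{87}{4}\right) = 2088$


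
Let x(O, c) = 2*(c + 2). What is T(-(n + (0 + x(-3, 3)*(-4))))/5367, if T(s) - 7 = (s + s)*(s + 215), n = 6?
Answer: 16939/5367 ≈ 3.1561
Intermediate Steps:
x(O, c) = 4 + 2*c (x(O, c) = 2*(2 + c) = 4 + 2*c)
T(s) = 7 + 2*s*(215 + s) (T(s) = 7 + (s + s)*(s + 215) = 7 + (2*s)*(215 + s) = 7 + 2*s*(215 + s))
T(-(n + (0 + x(-3, 3)*(-4))))/5367 = (7 + 2*(-(6 + (0 + (4 + 2*3)*(-4))))**2 + 430*(-(6 + (0 + (4 + 2*3)*(-4)))))/5367 = (7 + 2*(-(6 + (0 + (4 + 6)*(-4))))**2 + 430*(-(6 + (0 + (4 + 6)*(-4)))))*(1/5367) = (7 + 2*(-(6 + (0 + 10*(-4))))**2 + 430*(-(6 + (0 + 10*(-4)))))*(1/5367) = (7 + 2*(-(6 + (0 - 40)))**2 + 430*(-(6 + (0 - 40))))*(1/5367) = (7 + 2*(-(6 - 40))**2 + 430*(-(6 - 40)))*(1/5367) = (7 + 2*(-1*(-34))**2 + 430*(-1*(-34)))*(1/5367) = (7 + 2*34**2 + 430*34)*(1/5367) = (7 + 2*1156 + 14620)*(1/5367) = (7 + 2312 + 14620)*(1/5367) = 16939*(1/5367) = 16939/5367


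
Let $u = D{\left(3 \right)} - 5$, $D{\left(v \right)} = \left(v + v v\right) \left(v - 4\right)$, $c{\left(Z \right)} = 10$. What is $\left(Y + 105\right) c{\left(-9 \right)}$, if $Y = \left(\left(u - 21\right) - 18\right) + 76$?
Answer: $1250$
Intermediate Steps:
$D{\left(v \right)} = \left(-4 + v\right) \left(v + v^{2}\right)$ ($D{\left(v \right)} = \left(v + v^{2}\right) \left(-4 + v\right) = \left(-4 + v\right) \left(v + v^{2}\right)$)
$u = -17$ ($u = 3 \left(-4 + 3^{2} - 9\right) - 5 = 3 \left(-4 + 9 - 9\right) - 5 = 3 \left(-4\right) - 5 = -12 - 5 = -17$)
$Y = 20$ ($Y = \left(\left(-17 - 21\right) - 18\right) + 76 = \left(-38 - 18\right) + 76 = -56 + 76 = 20$)
$\left(Y + 105\right) c{\left(-9 \right)} = \left(20 + 105\right) 10 = 125 \cdot 10 = 1250$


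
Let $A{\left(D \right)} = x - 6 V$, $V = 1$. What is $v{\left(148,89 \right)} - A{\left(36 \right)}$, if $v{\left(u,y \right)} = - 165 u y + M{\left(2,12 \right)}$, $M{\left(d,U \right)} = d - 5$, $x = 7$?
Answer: $-2173384$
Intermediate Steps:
$M{\left(d,U \right)} = -5 + d$ ($M{\left(d,U \right)} = d - 5 = -5 + d$)
$A{\left(D \right)} = 1$ ($A{\left(D \right)} = 7 - 6 = 1$)
$v{\left(u,y \right)} = -3 - 165 u y$ ($v{\left(u,y \right)} = - 165 u y + \left(-5 + 2\right) = - 165 u y - 3 = -3 - 165 u y$)
$v{\left(148,89 \right)} - A{\left(36 \right)} = \left(-3 - 24420 \cdot 89\right) - 1 = \left(-3 - 2173380\right) - 1 = -2173383 - 1 = -2173384$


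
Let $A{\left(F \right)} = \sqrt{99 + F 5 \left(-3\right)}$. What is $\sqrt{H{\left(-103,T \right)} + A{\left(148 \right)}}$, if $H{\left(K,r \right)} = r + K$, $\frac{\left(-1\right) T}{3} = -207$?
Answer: $\sqrt{518 + i \sqrt{2121}} \approx 22.782 + 1.0108 i$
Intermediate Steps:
$T = 621$ ($T = \left(-3\right) \left(-207\right) = 621$)
$H{\left(K,r \right)} = K + r$
$A{\left(F \right)} = \sqrt{99 - 15 F}$ ($A{\left(F \right)} = \sqrt{99 + 5 F \left(-3\right)} = \sqrt{99 - 15 F}$)
$\sqrt{H{\left(-103,T \right)} + A{\left(148 \right)}} = \sqrt{\left(-103 + 621\right) + \sqrt{99 - 2220}} = \sqrt{518 + \sqrt{99 - 2220}} = \sqrt{518 + \sqrt{-2121}} = \sqrt{518 + i \sqrt{2121}}$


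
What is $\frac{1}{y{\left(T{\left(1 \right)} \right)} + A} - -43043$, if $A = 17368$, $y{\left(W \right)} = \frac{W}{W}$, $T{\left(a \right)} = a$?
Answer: $\frac{747613868}{17369} \approx 43043.0$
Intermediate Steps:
$y{\left(W \right)} = 1$
$\frac{1}{y{\left(T{\left(1 \right)} \right)} + A} - -43043 = \frac{1}{1 + 17368} - -43043 = \frac{1}{17369} + 43043 = \frac{747613868}{17369}$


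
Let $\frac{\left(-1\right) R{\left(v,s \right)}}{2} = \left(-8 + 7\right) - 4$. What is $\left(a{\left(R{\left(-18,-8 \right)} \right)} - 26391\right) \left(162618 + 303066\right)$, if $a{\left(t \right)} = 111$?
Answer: $-12238175520$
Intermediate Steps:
$R{\left(v,s \right)} = 10$ ($R{\left(v,s \right)} = - 2 \left(\left(-8 + 7\right) - 4\right) = - 2 \left(-1 - 4\right) = \left(-2\right) \left(-5\right) = 10$)
$\left(a{\left(R{\left(-18,-8 \right)} \right)} - 26391\right) \left(162618 + 303066\right) = \left(111 - 26391\right) \left(162618 + 303066\right) = \left(-26280\right) 465684 = -12238175520$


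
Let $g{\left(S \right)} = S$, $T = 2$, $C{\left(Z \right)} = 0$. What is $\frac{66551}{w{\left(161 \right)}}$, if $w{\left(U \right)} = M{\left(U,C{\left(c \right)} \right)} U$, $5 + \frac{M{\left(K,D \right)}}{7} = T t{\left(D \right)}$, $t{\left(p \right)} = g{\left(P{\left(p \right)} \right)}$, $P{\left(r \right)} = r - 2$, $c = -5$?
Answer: $- \frac{66551}{10143} \approx -6.5613$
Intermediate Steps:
$P{\left(r \right)} = -2 + r$
$t{\left(p \right)} = -2 + p$
$M{\left(K,D \right)} = -63 + 14 D$ ($M{\left(K,D \right)} = -35 + 7 \cdot 2 \left(-2 + D\right) = -35 + 7 \left(-4 + 2 D\right) = -35 + \left(-28 + 14 D\right) = -63 + 14 D$)
$w{\left(U \right)} = - 63 U$ ($w{\left(U \right)} = \left(-63 + 14 \cdot 0\right) U = \left(-63 + 0\right) U = - 63 U$)
$\frac{66551}{w{\left(161 \right)}} = \frac{66551}{\left(-63\right) 161} = \frac{66551}{-10143} = 66551 \left(- \frac{1}{10143}\right) = - \frac{66551}{10143}$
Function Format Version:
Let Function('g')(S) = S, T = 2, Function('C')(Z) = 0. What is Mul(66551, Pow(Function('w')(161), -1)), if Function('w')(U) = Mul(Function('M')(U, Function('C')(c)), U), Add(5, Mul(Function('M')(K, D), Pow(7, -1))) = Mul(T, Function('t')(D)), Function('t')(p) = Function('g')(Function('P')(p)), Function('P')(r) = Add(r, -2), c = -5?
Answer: Rational(-66551, 10143) ≈ -6.5613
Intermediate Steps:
Function('P')(r) = Add(-2, r)
Function('t')(p) = Add(-2, p)
Function('M')(K, D) = Add(-63, Mul(14, D)) (Function('M')(K, D) = Add(-35, Mul(7, Mul(2, Add(-2, D)))) = Add(-35, Mul(7, Add(-4, Mul(2, D)))) = Add(-35, Add(-28, Mul(14, D))) = Add(-63, Mul(14, D)))
Function('w')(U) = Mul(-63, U) (Function('w')(U) = Mul(Add(-63, Mul(14, 0)), U) = Mul(Add(-63, 0), U) = Mul(-63, U))
Mul(66551, Pow(Function('w')(161), -1)) = Mul(66551, Pow(Mul(-63, 161), -1)) = Mul(66551, Pow(-10143, -1)) = Mul(66551, Rational(-1, 10143)) = Rational(-66551, 10143)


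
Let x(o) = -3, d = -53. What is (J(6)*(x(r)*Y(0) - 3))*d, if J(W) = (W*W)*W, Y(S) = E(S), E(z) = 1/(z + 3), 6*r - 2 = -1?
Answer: 45792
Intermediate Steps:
r = 1/6 (r = 1/3 + (1/6)*(-1) = 1/3 - 1/6 = 1/6 ≈ 0.16667)
E(z) = 1/(3 + z)
Y(S) = 1/(3 + S)
J(W) = W**3 (J(W) = W**2*W = W**3)
(J(6)*(x(r)*Y(0) - 3))*d = (6**3*(-3/(3 + 0) - 3))*(-53) = (216*(-3/3 - 3))*(-53) = (216*(-3*1/3 - 3))*(-53) = (216*(-1 - 3))*(-53) = (216*(-4))*(-53) = -864*(-53) = 45792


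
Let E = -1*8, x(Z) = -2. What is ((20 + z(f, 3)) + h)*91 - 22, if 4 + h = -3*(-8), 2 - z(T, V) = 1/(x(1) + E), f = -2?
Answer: 38091/10 ≈ 3809.1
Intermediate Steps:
E = -8
z(T, V) = 21/10 (z(T, V) = 2 - 1/(-2 - 8) = 2 - 1/(-10) = 2 - 1*(-⅒) = 2 + ⅒ = 21/10)
h = 20 (h = -4 - 3*(-8) = -4 + 24 = 20)
((20 + z(f, 3)) + h)*91 - 22 = ((20 + 21/10) + 20)*91 - 22 = (221/10 + 20)*91 - 22 = (421/10)*91 - 22 = 38311/10 - 22 = 38091/10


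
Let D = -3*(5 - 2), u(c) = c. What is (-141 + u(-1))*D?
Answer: 1278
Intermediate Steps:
D = -9 (D = -3*3 = -9)
(-141 + u(-1))*D = (-141 - 1)*(-9) = -142*(-9) = 1278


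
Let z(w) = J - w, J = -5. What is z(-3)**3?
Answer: -8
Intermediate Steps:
z(w) = -5 - w
z(-3)**3 = (-5 - 1*(-3))**3 = (-5 + 3)**3 = (-2)**3 = -8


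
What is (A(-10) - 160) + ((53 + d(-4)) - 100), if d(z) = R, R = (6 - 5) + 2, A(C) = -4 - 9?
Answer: -217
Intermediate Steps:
A(C) = -13
R = 3 (R = 1 + 2 = 3)
d(z) = 3
(A(-10) - 160) + ((53 + d(-4)) - 100) = (-13 - 160) + ((53 + 3) - 100) = -173 + (56 - 100) = -173 - 44 = -217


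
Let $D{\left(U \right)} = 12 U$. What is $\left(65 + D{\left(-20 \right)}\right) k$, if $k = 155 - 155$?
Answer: $0$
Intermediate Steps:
$k = 0$
$\left(65 + D{\left(-20 \right)}\right) k = \left(65 + 12 \left(-20\right)\right) 0 = \left(65 - 240\right) 0 = \left(-175\right) 0 = 0$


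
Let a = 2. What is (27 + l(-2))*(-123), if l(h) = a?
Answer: -3567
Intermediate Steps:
l(h) = 2
(27 + l(-2))*(-123) = (27 + 2)*(-123) = 29*(-123) = -3567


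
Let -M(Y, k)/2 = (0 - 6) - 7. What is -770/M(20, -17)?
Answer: -385/13 ≈ -29.615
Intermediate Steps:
M(Y, k) = 26 (M(Y, k) = -2*((0 - 6) - 7) = -2*(-6 - 7) = -2*(-13) = 26)
-770/M(20, -17) = -770/26 = -770*1/26 = -385/13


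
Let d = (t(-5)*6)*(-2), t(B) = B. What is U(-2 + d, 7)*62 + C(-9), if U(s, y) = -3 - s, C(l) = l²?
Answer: -3701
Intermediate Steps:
d = 60 (d = -5*6*(-2) = -30*(-2) = 60)
U(-2 + d, 7)*62 + C(-9) = (-3 - (-2 + 60))*62 + (-9)² = (-3 - 1*58)*62 + 81 = (-3 - 58)*62 + 81 = -61*62 + 81 = -3782 + 81 = -3701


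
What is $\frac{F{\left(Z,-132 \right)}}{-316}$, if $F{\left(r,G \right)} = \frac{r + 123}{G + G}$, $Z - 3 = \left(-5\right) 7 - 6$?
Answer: $\frac{85}{83424} \approx 0.0010189$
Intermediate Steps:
$Z = -38$ ($Z = 3 - 41 = -38$)
$F{\left(r,G \right)} = \frac{123 + r}{2 G}$
$\frac{F{\left(Z,-132 \right)}}{-316} = \frac{\frac{1}{2} \frac{1}{-132} \left(123 - 38\right)}{-316} = \frac{1}{2} \left(- \frac{1}{132}\right) 85 \left(- \frac{1}{316}\right) = \left(- \frac{85}{264}\right) \left(- \frac{1}{316}\right) = \frac{85}{83424}$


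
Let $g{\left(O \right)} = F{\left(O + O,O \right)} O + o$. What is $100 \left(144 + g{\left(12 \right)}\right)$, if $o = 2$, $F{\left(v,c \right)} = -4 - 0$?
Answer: $9800$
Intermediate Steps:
$F{\left(v,c \right)} = -4$ ($F{\left(v,c \right)} = -4 + 0 = -4$)
$g{\left(O \right)} = 2 - 4 O$ ($g{\left(O \right)} = - 4 O + 2 = 2 - 4 O$)
$100 \left(144 + g{\left(12 \right)}\right) = 100 \left(144 + \left(2 - 48\right)\right) = 100 \left(144 - 46\right) = 100 \cdot 98 = 9800$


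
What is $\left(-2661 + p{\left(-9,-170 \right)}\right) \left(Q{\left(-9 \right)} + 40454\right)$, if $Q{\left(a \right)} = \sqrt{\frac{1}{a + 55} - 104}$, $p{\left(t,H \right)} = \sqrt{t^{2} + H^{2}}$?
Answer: $- \frac{\left(2661 - \sqrt{28981}\right) \left(1860884 + i \sqrt{220018}\right)}{46} \approx -1.0076 \cdot 10^{8} - 25398.0 i$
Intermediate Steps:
$p{\left(t,H \right)} = \sqrt{H^{2} + t^{2}}$
$Q{\left(a \right)} = \sqrt{-104 + \frac{1}{55 + a}}$ ($Q{\left(a \right)} = \sqrt{\frac{1}{55 + a} - 104} = \sqrt{-104 + \frac{1}{55 + a}}$)
$\left(-2661 + p{\left(-9,-170 \right)}\right) \left(Q{\left(-9 \right)} + 40454\right) = \left(-2661 + \sqrt{\left(-170\right)^{2} + \left(-9\right)^{2}}\right) \left(\sqrt{\frac{-5719 - -936}{55 - 9}} + 40454\right) = \left(-2661 + \sqrt{28900 + 81}\right) \left(\sqrt{\frac{-5719 + 936}{46}} + 40454\right) = \left(-2661 + \sqrt{28981}\right) \left(\sqrt{\frac{1}{46} \left(-4783\right)} + 40454\right) = \left(-2661 + \sqrt{28981}\right) \left(\sqrt{- \frac{4783}{46}} + 40454\right) = \left(-2661 + \sqrt{28981}\right) \left(\frac{i \sqrt{220018}}{46} + 40454\right) = \left(-2661 + \sqrt{28981}\right) \left(40454 + \frac{i \sqrt{220018}}{46}\right)$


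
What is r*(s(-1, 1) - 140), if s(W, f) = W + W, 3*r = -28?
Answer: 3976/3 ≈ 1325.3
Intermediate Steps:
r = -28/3 (r = (⅓)*(-28) = -28/3 ≈ -9.3333)
s(W, f) = 2*W
r*(s(-1, 1) - 140) = -28*(2*(-1) - 140)/3 = -28*(-2 - 140)/3 = -28/3*(-142) = 3976/3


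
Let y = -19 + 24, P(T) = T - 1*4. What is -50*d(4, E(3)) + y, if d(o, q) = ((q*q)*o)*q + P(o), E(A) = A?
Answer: -5395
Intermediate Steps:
P(T) = -4 + T (P(T) = T - 4 = -4 + T)
d(o, q) = -4 + o + o*q³ (d(o, q) = ((q*q)*o)*q + (-4 + o) = (q²*o)*q + (-4 + o) = (o*q²)*q + (-4 + o) = o*q³ + (-4 + o) = -4 + o + o*q³)
y = 5
-50*d(4, E(3)) + y = -50*(-4 + 4 + 4*3³) + 5 = -50*(-4 + 4 + 4*27) + 5 = -50*(-4 + 4 + 108) + 5 = -50*108 + 5 = -5400 + 5 = -5395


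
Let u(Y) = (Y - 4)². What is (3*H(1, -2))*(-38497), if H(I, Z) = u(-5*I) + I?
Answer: -9470262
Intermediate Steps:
u(Y) = (-4 + Y)²
H(I, Z) = I + (-4 - 5*I)² (H(I, Z) = (-4 - 5*I)² + I = I + (-4 - 5*I)²)
(3*H(1, -2))*(-38497) = (3*(1 + (4 + 5*1)²))*(-38497) = (3*(1 + (4 + 5)²))*(-38497) = (3*(1 + 9²))*(-38497) = (3*(1 + 81))*(-38497) = (3*82)*(-38497) = 246*(-38497) = -9470262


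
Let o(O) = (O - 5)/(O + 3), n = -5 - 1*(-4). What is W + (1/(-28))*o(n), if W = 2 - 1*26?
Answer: -669/28 ≈ -23.893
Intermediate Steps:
n = -1 (n = -5 + 4 = -1)
W = -24 (W = 2 - 26 = -24)
o(O) = (-5 + O)/(3 + O)
W + (1/(-28))*o(n) = -24 + (1/(-28))*((-5 - 1)/(3 - 1)) = -24 + (1*(-1/28))*(-6/2) = -24 - (-6)/56 = -24 - 1/28*(-3) = -24 + 3/28 = -669/28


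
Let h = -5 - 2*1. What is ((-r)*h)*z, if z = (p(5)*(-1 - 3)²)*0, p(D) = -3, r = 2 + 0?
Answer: 0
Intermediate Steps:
r = 2
h = -7 (h = -5 - 2 = -7)
z = 0 (z = -3*(-1 - 3)²*0 = -3*(-4)²*0 = -3*16*0 = -48*0 = 0)
((-r)*h)*z = (-1*2*(-7))*0 = -2*(-7)*0 = 14*0 = 0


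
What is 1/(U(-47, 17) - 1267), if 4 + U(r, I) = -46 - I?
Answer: -1/1334 ≈ -0.00074963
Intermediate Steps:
U(r, I) = -50 - I (U(r, I) = -4 + (-46 - I) = -50 - I)
1/(U(-47, 17) - 1267) = 1/((-50 - 1*17) - 1267) = 1/((-50 - 17) - 1267) = 1/(-67 - 1267) = 1/(-1334) = -1/1334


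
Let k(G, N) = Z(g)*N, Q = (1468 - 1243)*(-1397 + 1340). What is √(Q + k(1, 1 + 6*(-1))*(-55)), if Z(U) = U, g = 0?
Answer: 15*I*√57 ≈ 113.25*I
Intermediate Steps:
Q = -12825 (Q = 225*(-57) = -12825)
k(G, N) = 0 (k(G, N) = 0*N = 0)
√(Q + k(1, 1 + 6*(-1))*(-55)) = √(-12825 + 0*(-55)) = √(-12825 + 0) = √(-12825) = 15*I*√57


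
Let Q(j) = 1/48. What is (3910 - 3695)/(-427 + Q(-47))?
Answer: -2064/4099 ≈ -0.50354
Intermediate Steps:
Q(j) = 1/48
(3910 - 3695)/(-427 + Q(-47)) = (3910 - 3695)/(-427 + 1/48) = 215/(-20495/48) = 215*(-48/20495) = -2064/4099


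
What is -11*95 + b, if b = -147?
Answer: -1192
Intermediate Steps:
-11*95 + b = -11*95 - 147 = -1045 - 147 = -1192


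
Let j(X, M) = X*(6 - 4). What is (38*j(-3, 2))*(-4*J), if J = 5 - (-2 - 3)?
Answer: 9120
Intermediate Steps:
J = 10 (J = 5 - 1*(-5) = 5 + 5 = 10)
j(X, M) = 2*X (j(X, M) = X*2 = 2*X)
(38*j(-3, 2))*(-4*J) = (38*(2*(-3)))*(-4*10) = (38*(-6))*(-40) = -228*(-40) = 9120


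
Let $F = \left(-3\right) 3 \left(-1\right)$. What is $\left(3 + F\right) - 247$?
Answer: $-235$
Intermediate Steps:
$F = 9$ ($F = \left(-9\right) \left(-1\right) = 9$)
$\left(3 + F\right) - 247 = \left(3 + 9\right) - 247 = 12 - 247 = -235$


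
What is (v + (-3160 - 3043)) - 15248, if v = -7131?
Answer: -28582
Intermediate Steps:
(v + (-3160 - 3043)) - 15248 = (-7131 + (-3160 - 3043)) - 15248 = (-7131 - 6203) - 15248 = -13334 - 15248 = -28582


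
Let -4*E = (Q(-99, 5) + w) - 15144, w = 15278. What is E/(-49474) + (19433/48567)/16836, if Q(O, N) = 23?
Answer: 33055133213/40453604069688 ≈ 0.00081711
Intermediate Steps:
E = -157/4 (E = -((23 + 15278) - 15144)/4 = -(15301 - 15144)/4 = -1/4*157 = -157/4 ≈ -39.250)
E/(-49474) + (19433/48567)/16836 = -157/4/(-49474) + (19433/48567)/16836 = -157/4*(-1/49474) + (19433*(1/48567))*(1/16836) = 157/197896 + (19433/48567)*(1/16836) = 157/197896 + 19433/817674012 = 33055133213/40453604069688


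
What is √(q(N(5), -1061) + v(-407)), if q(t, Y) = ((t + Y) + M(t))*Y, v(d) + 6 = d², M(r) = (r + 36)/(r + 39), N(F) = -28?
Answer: 2*√39939086/11 ≈ 1149.0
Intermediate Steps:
M(r) = (36 + r)/(39 + r)
v(d) = -6 + d²
q(t, Y) = Y*(Y + t + (36 + t)/(39 + t)) (q(t, Y) = ((t + Y) + (36 + t)/(39 + t))*Y = ((Y + t) + (36 + t)/(39 + t))*Y = (Y + t + (36 + t)/(39 + t))*Y = Y*(Y + t + (36 + t)/(39 + t)))
√(q(N(5), -1061) + v(-407)) = √(-1061*(36 - 28 + (39 - 28)*(-1061 - 28))/(39 - 28) + (-6 + (-407)²)) = √(-1061*(36 - 28 + 11*(-1089))/11 + (-6 + 165649)) = √(-1061*1/11*(36 - 28 - 11979) + 165643) = √(-1061*1/11*(-11971) + 165643) = √(12701231/11 + 165643) = √(14523304/11) = 2*√39939086/11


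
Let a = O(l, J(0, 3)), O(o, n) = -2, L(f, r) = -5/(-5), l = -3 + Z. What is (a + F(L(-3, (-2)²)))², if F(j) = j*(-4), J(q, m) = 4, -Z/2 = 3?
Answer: 36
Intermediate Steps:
Z = -6 (Z = -2*3 = -6)
l = -9 (l = -3 - 6 = -9)
L(f, r) = 1 (L(f, r) = -5*(-⅕) = 1)
F(j) = -4*j
a = -2
(a + F(L(-3, (-2)²)))² = (-2 - 4*1)² = (-2 - 4)² = (-6)² = 36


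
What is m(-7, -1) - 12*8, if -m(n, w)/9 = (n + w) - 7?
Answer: 39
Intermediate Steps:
m(n, w) = 63 - 9*n - 9*w (m(n, w) = -9*((n + w) - 7) = -9*(-7 + n + w) = 63 - 9*n - 9*w)
m(-7, -1) - 12*8 = (63 - 9*(-7) - 9*(-1)) - 12*8 = (63 + 63 + 9) - 96 = 135 - 96 = 39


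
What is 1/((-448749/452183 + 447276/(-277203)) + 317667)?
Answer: 2457774199/780747351666428 ≈ 3.1480e-6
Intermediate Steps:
1/((-448749/452183 + 447276/(-277203)) + 317667) = 1/((-448749*1/452183 + 447276*(-1/277203)) + 317667) = 1/((-26397/26599 - 149092/92401) + 317667) = 1/(-6404807305/2457774199 + 317667) = 1/(780747351666428/2457774199) = 2457774199/780747351666428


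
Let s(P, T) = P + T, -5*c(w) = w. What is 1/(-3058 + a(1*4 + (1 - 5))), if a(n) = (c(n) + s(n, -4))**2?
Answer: -1/3042 ≈ -0.00032873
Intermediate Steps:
c(w) = -w/5
a(n) = (-4 + 4*n/5)**2 (a(n) = (-n/5 + (n - 4))**2 = (-n/5 + (-4 + n))**2 = (-4 + 4*n/5)**2)
1/(-3058 + a(1*4 + (1 - 5))) = 1/(-3058 + 16*(-5 + (1*4 + (1 - 5)))**2/25) = 1/(-3058 + 16*(-5 + (4 - 4))**2/25) = 1/(-3058 + 16*(-5 + 0)**2/25) = 1/(-3058 + (16/25)*(-5)**2) = 1/(-3058 + (16/25)*25) = 1/(-3058 + 16) = 1/(-3042) = -1/3042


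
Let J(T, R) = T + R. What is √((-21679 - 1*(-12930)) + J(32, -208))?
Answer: 5*I*√357 ≈ 94.472*I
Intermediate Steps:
J(T, R) = R + T
√((-21679 - 1*(-12930)) + J(32, -208)) = √((-21679 - 1*(-12930)) + (-208 + 32)) = √((-21679 + 12930) - 176) = √(-8749 - 176) = √(-8925) = 5*I*√357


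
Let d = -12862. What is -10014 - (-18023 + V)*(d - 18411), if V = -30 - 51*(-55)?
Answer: -476860718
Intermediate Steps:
V = 2775 (V = -30 + 2805 = 2775)
-10014 - (-18023 + V)*(d - 18411) = -10014 - (-18023 + 2775)*(-12862 - 18411) = -10014 - (-15248)*(-31273) = -10014 - 1*476850704 = -10014 - 476850704 = -476860718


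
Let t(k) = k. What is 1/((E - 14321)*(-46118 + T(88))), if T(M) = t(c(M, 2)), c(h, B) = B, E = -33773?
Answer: 1/2217902904 ≈ 4.5088e-10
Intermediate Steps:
T(M) = 2
1/((E - 14321)*(-46118 + T(88))) = 1/((-33773 - 14321)*(-46118 + 2)) = 1/(-48094*(-46116)) = 1/2217902904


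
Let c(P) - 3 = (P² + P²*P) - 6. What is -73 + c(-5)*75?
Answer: -7798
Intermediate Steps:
c(P) = -3 + P² + P³ (c(P) = 3 + ((P² + P²*P) - 6) = 3 + ((P² + P³) - 6) = 3 + (-6 + P² + P³) = -3 + P² + P³)
-73 + c(-5)*75 = -73 + (-3 + (-5)² + (-5)³)*75 = -73 + (-3 + 25 - 125)*75 = -73 - 103*75 = -73 - 7725 = -7798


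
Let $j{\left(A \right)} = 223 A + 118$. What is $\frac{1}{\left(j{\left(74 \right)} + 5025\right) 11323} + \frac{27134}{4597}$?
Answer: $\frac{6650172618487}{1126661881995} \approx 5.9025$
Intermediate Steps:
$j{\left(A \right)} = 118 + 223 A$
$\frac{1}{\left(j{\left(74 \right)} + 5025\right) 11323} + \frac{27134}{4597} = \frac{1}{\left(\left(118 + 223 \cdot 74\right) + 5025\right) 11323} + \frac{27134}{4597} = \frac{1}{\left(118 + 16502\right) + 5025} \cdot \frac{1}{11323} + 27134 \cdot \frac{1}{4597} = \frac{1}{16620 + 5025} \cdot \frac{1}{11323} + \frac{27134}{4597} = \frac{1}{21645} \cdot \frac{1}{11323} + \frac{27134}{4597} = \frac{1}{245086335} + \frac{27134}{4597} = \frac{6650172618487}{1126661881995}$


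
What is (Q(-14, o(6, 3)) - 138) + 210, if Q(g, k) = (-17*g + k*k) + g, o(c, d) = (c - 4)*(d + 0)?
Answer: 332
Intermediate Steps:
o(c, d) = d*(-4 + c) (o(c, d) = (-4 + c)*d = d*(-4 + c))
Q(g, k) = k**2 - 16*g (Q(g, k) = (-17*g + k**2) + g = (k**2 - 17*g) + g = k**2 - 16*g)
(Q(-14, o(6, 3)) - 138) + 210 = (((3*(-4 + 6))**2 - 16*(-14)) - 138) + 210 = (((3*2)**2 + 224) - 138) + 210 = ((6**2 + 224) - 138) + 210 = ((36 + 224) - 138) + 210 = (260 - 138) + 210 = 122 + 210 = 332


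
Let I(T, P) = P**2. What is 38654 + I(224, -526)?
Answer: 315330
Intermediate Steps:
38654 + I(224, -526) = 38654 + (-526)**2 = 38654 + 276676 = 315330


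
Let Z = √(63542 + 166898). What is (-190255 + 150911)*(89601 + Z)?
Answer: -3525261744 - 78688*√57610 ≈ -3.5442e+9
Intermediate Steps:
Z = 2*√57610 (Z = √230440 = 2*√57610 ≈ 480.04)
(-190255 + 150911)*(89601 + Z) = (-190255 + 150911)*(89601 + 2*√57610) = -39344*(89601 + 2*√57610) = -3525261744 - 78688*√57610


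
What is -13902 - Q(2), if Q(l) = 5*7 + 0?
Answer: -13937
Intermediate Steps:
Q(l) = 35 (Q(l) = 35 + 0 = 35)
-13902 - Q(2) = -13902 - 1*35 = -13902 - 35 = -13937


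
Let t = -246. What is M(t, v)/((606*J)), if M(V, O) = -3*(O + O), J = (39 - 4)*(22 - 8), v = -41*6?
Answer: 123/24745 ≈ 0.0049707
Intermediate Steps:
v = -246
J = 490 (J = 35*14 = 490)
M(V, O) = -6*O
M(t, v)/((606*J)) = (-6*(-246))/((606*490)) = 1476/296940 = 1476*(1/296940) = 123/24745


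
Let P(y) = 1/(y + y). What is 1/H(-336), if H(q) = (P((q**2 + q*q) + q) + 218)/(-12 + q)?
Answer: -156917376/98298817 ≈ -1.5963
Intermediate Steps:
P(y) = 1/(2*y)
H(q) = (218 + 1/(2*(q + 2*q**2)))/(-12 + q) (H(q) = (1/(2*((q**2 + q*q) + q)) + 218)/(-12 + q) = (1/(2*((q**2 + q**2) + q)) + 218)/(-12 + q) = (1/(2*(2*q**2 + q)) + 218)/(-12 + q) = (1/(2*(q + 2*q**2)) + 218)/(-12 + q) = (218 + 1/(2*(q + 2*q**2)))/(-12 + q))
1/H(-336) = 1/((1/2)*(1 + 436*(-336)*(1 + 2*(-336)))/(-336*(1 + 2*(-336))*(-12 - 336))) = 1/((1/2)*(-1/336)*(1 + 436*(-336)*(1 - 672))/((1 - 672)*(-348))) = 1/((1/2)*(-1/336)*(-1/348)*(1 + 436*(-336)*(-671))/(-671)) = 1/((1/2)*(-1/336)*(-1/671)*(-1/348)*(1 + 98298816)) = 1/((1/2)*(-1/336)*(-1/671)*(-1/348)*98298817) = 1/(-98298817/156917376) = -156917376/98298817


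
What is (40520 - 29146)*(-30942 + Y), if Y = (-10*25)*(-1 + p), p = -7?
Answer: -329186308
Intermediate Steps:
Y = 2000 (Y = (-10*25)*(-1 - 7) = -250*(-8) = 2000)
(40520 - 29146)*(-30942 + Y) = (40520 - 29146)*(-30942 + 2000) = 11374*(-28942) = -329186308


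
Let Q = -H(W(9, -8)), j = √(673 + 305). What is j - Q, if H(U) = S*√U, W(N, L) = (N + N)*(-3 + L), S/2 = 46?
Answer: √978 + 276*I*√22 ≈ 31.273 + 1294.6*I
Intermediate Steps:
S = 92 (S = 2*46 = 92)
W(N, L) = 2*N*(-3 + L) (W(N, L) = (2*N)*(-3 + L) = 2*N*(-3 + L))
H(U) = 92*√U
j = √978 ≈ 31.273
Q = -276*I*√22 (Q = -92*√(2*9*(-3 - 8)) = -92*√(2*9*(-11)) = -92*√(-198) = -92*3*I*√22 = -276*I*√22 ≈ -1294.6*I)
j - Q = √978 - (-276)*I*√22 = √978 + 276*I*√22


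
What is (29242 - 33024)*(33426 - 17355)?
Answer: -60780522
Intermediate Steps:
(29242 - 33024)*(33426 - 17355) = -3782*16071 = -60780522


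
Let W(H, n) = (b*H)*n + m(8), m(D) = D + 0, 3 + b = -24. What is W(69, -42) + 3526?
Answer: 81780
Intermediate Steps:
b = -27 (b = -3 - 24 = -27)
m(D) = D
W(H, n) = 8 - 27*H*n (W(H, n) = (-27*H)*n + 8 = -27*H*n + 8 = 8 - 27*H*n)
W(69, -42) + 3526 = (8 - 27*69*(-42)) + 3526 = (8 + 78246) + 3526 = 78254 + 3526 = 81780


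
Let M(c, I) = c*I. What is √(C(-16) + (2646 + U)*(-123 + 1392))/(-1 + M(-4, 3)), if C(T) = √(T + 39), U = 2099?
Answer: -√(6021405 + √23)/13 ≈ -188.76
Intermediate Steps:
M(c, I) = I*c
C(T) = √(39 + T)
√(C(-16) + (2646 + U)*(-123 + 1392))/(-1 + M(-4, 3)) = √(√(39 - 16) + (2646 + 2099)*(-123 + 1392))/(-1 + 3*(-4)) = √(√23 + 4745*1269)/(-1 - 12) = √(√23 + 6021405)/(-13) = -√(6021405 + √23)/13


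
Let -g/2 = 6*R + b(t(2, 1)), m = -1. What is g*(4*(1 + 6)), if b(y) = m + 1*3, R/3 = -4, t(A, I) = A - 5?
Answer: 3920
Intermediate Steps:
t(A, I) = -5 + A
R = -12 (R = 3*(-4) = -12)
b(y) = 2 (b(y) = -1 + 1*3 = -1 + 3 = 2)
g = 140 (g = -2*(6*(-12) + 2) = -2*(-72 + 2) = -2*(-70) = 140)
g*(4*(1 + 6)) = 140*(4*(1 + 6)) = 140*(4*7) = 140*28 = 3920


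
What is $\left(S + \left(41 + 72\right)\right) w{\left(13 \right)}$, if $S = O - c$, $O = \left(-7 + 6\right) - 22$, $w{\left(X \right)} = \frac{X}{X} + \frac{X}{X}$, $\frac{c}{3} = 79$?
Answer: $-294$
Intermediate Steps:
$c = 237$ ($c = 3 \cdot 79 = 237$)
$w{\left(X \right)} = 2$ ($w{\left(X \right)} = 1 + 1 = 2$)
$O = -23$ ($O = -1 - 22 = -23$)
$S = -260$ ($S = -23 - 237 = -260$)
$\left(S + \left(41 + 72\right)\right) w{\left(13 \right)} = \left(-260 + \left(41 + 72\right)\right) 2 = \left(-260 + 113\right) 2 = \left(-147\right) 2 = -294$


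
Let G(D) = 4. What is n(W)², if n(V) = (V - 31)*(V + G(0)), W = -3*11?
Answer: 3444736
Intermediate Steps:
W = -33 (W = -1*33 = -33)
n(V) = (-31 + V)*(4 + V) (n(V) = (V - 31)*(V + 4) = (-31 + V)*(4 + V))
n(W)² = (-124 + (-33)² - 27*(-33))² = (-124 + 1089 + 891)² = 1856² = 3444736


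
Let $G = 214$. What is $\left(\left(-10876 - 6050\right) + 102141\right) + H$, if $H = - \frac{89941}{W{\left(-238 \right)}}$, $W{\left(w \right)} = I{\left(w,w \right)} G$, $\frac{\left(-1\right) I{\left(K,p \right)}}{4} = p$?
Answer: $\frac{17360591579}{203728} \approx 85215.0$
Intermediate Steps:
$I{\left(K,p \right)} = - 4 p$
$W{\left(w \right)} = - 856 w$ ($W{\left(w \right)} = - 4 w 214 = - 856 w$)
$H = - \frac{89941}{203728}$ ($H = - \frac{89941}{\left(-856\right) \left(-238\right)} = - \frac{89941}{203728} \approx -0.44148$)
$\left(\left(-10876 - 6050\right) + 102141\right) + H = \left(\left(-10876 - 6050\right) + 102141\right) - \frac{89941}{203728} = \left(-16926 + 102141\right) - \frac{89941}{203728} = 85215 - \frac{89941}{203728} = \frac{17360591579}{203728}$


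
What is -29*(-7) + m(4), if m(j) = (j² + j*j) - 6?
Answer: 229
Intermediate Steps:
m(j) = -6 + 2*j² (m(j) = (j² + j²) - 6 = 2*j² - 6 = -6 + 2*j²)
-29*(-7) + m(4) = -29*(-7) + (-6 + 2*4²) = 203 + (-6 + 2*16) = 203 + (-6 + 32) = 203 + 26 = 229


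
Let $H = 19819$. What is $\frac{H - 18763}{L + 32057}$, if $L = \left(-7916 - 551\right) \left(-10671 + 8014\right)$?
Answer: $\frac{264}{5632219} \approx 4.6873 \cdot 10^{-5}$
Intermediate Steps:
$L = 22496819$ ($L = \left(-8467\right) \left(-2657\right) = 22496819$)
$\frac{H - 18763}{L + 32057} = \frac{19819 - 18763}{22496819 + 32057} = \frac{1056}{22528876} = 1056 \cdot \frac{1}{22528876} = \frac{264}{5632219}$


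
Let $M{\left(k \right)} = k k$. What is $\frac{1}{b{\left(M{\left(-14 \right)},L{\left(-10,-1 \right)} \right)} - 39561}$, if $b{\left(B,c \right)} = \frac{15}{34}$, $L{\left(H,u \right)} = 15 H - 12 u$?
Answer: $- \frac{34}{1345059} \approx -2.5278 \cdot 10^{-5}$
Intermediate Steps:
$M{\left(k \right)} = k^{2}$
$L{\left(H,u \right)} = - 12 u + 15 H$
$b{\left(B,c \right)} = \frac{15}{34}$ ($b{\left(B,c \right)} = 15 \cdot \frac{1}{34} = \frac{15}{34}$)
$\frac{1}{b{\left(M{\left(-14 \right)},L{\left(-10,-1 \right)} \right)} - 39561} = \frac{1}{\frac{15}{34} - 39561} = \frac{1}{- \frac{1345059}{34}} = - \frac{34}{1345059}$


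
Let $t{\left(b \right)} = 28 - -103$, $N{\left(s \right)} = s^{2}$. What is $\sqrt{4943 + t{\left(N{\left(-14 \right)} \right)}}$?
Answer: $\sqrt{5074} \approx 71.232$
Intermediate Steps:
$t{\left(b \right)} = 131$ ($t{\left(b \right)} = 28 + 103 = 131$)
$\sqrt{4943 + t{\left(N{\left(-14 \right)} \right)}} = \sqrt{4943 + 131} = \sqrt{5074}$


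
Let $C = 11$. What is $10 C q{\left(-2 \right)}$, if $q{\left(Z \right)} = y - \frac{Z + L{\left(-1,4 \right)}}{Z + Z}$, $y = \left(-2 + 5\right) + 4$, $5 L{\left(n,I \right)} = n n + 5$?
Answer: $748$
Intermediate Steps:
$L{\left(n,I \right)} = 1 + \frac{n^{2}}{5}$ ($L{\left(n,I \right)} = \frac{n n + 5}{5} = \frac{n^{2} + 5}{5} = \frac{5 + n^{2}}{5} = 1 + \frac{n^{2}}{5}$)
$y = 7$ ($y = 3 + 4 = 7$)
$q{\left(Z \right)} = 7 - \frac{\frac{6}{5} + Z}{2 Z}$ ($q{\left(Z \right)} = 7 - \frac{Z + \left(1 + \frac{\left(-1\right)^{2}}{5}\right)}{Z + Z} = 7 - \frac{Z + \left(1 + \frac{1}{5} \cdot 1\right)}{2 Z} = 7 - \left(Z + \left(1 + \frac{1}{5}\right)\right) \frac{1}{2 Z} = 7 - \left(Z + \frac{6}{5}\right) \frac{1}{2 Z} = 7 - \left(\frac{6}{5} + Z\right) \frac{1}{2 Z} = 7 - \frac{\frac{6}{5} + Z}{2 Z}$)
$10 C q{\left(-2 \right)} = 10 \cdot 11 \frac{-6 + 65 \left(-2\right)}{10 \left(-2\right)} = 110 \cdot \frac{1}{10} \left(- \frac{1}{2}\right) \left(-6 - 130\right) = 110 \cdot \frac{1}{10} \left(- \frac{1}{2}\right) \left(-136\right) = 110 \cdot \frac{34}{5} = 748$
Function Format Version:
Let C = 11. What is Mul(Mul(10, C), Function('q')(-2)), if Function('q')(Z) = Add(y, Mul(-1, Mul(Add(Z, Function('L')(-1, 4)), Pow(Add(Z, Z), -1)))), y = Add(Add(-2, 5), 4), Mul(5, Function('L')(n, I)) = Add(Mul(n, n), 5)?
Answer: 748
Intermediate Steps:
Function('L')(n, I) = Add(1, Mul(Rational(1, 5), Pow(n, 2))) (Function('L')(n, I) = Mul(Rational(1, 5), Add(Mul(n, n), 5)) = Mul(Rational(1, 5), Add(Pow(n, 2), 5)) = Mul(Rational(1, 5), Add(5, Pow(n, 2))) = Add(1, Mul(Rational(1, 5), Pow(n, 2))))
y = 7 (y = Add(3, 4) = 7)
Function('q')(Z) = Add(7, Mul(Rational(-1, 2), Pow(Z, -1), Add(Rational(6, 5), Z))) (Function('q')(Z) = Add(7, Mul(-1, Mul(Add(Z, Add(1, Mul(Rational(1, 5), Pow(-1, 2)))), Pow(Add(Z, Z), -1)))) = Add(7, Mul(-1, Mul(Add(Z, Add(1, Mul(Rational(1, 5), 1))), Pow(Mul(2, Z), -1)))) = Add(7, Mul(-1, Mul(Add(Z, Add(1, Rational(1, 5))), Mul(Rational(1, 2), Pow(Z, -1))))) = Add(7, Mul(-1, Mul(Add(Z, Rational(6, 5)), Mul(Rational(1, 2), Pow(Z, -1))))) = Add(7, Mul(-1, Mul(Add(Rational(6, 5), Z), Mul(Rational(1, 2), Pow(Z, -1))))) = Add(7, Mul(-1, Mul(Rational(1, 2), Pow(Z, -1), Add(Rational(6, 5), Z)))) = Add(7, Mul(Rational(-1, 2), Pow(Z, -1), Add(Rational(6, 5), Z))))
Mul(Mul(10, C), Function('q')(-2)) = Mul(Mul(10, 11), Mul(Rational(1, 10), Pow(-2, -1), Add(-6, Mul(65, -2)))) = Mul(110, Mul(Rational(1, 10), Rational(-1, 2), Add(-6, -130))) = Mul(110, Mul(Rational(1, 10), Rational(-1, 2), -136)) = Mul(110, Rational(34, 5)) = 748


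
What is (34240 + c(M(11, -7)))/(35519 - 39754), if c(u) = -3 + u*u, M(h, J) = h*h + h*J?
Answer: -36173/4235 ≈ -8.5414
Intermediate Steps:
M(h, J) = h² + J*h
c(u) = -3 + u²
(34240 + c(M(11, -7)))/(35519 - 39754) = (34240 + (-3 + (11*(-7 + 11))²))/(35519 - 39754) = (34240 + (-3 + (11*4)²))/(-4235) = (34240 + (-3 + 44²))*(-1/4235) = (34240 + (-3 + 1936))*(-1/4235) = (34240 + 1933)*(-1/4235) = 36173*(-1/4235) = -36173/4235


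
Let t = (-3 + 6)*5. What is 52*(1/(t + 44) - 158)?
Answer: -484692/59 ≈ -8215.1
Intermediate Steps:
t = 15 (t = 3*5 = 15)
52*(1/(t + 44) - 158) = 52*(1/(15 + 44) - 158) = 52*(1/59 - 158) = 52*(-9321/59) = -484692/59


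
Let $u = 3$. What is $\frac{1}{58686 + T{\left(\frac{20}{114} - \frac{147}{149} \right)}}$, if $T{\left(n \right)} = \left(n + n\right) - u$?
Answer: $\frac{8493}{498380941} \approx 1.7041 \cdot 10^{-5}$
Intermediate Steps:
$T{\left(n \right)} = -3 + 2 n$ ($T{\left(n \right)} = \left(n + n\right) - 3 = 2 n - 3 = -3 + 2 n$)
$\frac{1}{58686 + T{\left(\frac{20}{114} - \frac{147}{149} \right)}} = \frac{1}{58686 - \left(3 - 2 \left(\frac{20}{114} - \frac{147}{149}\right)\right)} = \frac{1}{58686 - \left(3 - 2 \left(20 \cdot \frac{1}{114} - \frac{147}{149}\right)\right)} = \frac{1}{58686 - \left(3 - 2 \left(\frac{10}{57} - \frac{147}{149}\right)\right)} = \frac{1}{58686 + \left(-3 + 2 \left(- \frac{6889}{8493}\right)\right)} = \frac{1}{58686 - \frac{39257}{8493}} = \frac{1}{\frac{498380941}{8493}} = \frac{8493}{498380941}$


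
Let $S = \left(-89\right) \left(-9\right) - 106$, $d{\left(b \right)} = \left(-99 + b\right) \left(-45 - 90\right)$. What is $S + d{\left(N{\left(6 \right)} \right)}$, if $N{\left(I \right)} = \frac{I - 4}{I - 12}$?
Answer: $14105$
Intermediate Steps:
$N{\left(I \right)} = \frac{-4 + I}{-12 + I}$
$d{\left(b \right)} = 13365 - 135 b$ ($d{\left(b \right)} = \left(-99 + b\right) \left(-135\right) = 13365 - 135 b$)
$S = 695$ ($S = 801 - 106 = 695$)
$S + d{\left(N{\left(6 \right)} \right)} = 695 + \left(13365 - 135 \frac{-4 + 6}{-12 + 6}\right) = 695 + \left(13365 - 135 \frac{1}{-6} \cdot 2\right) = 695 + \left(13365 - 135 \left(\left(- \frac{1}{6}\right) 2\right)\right) = 695 + \left(13365 - -45\right) = 695 + \left(13365 + 45\right) = 695 + 13410 = 14105$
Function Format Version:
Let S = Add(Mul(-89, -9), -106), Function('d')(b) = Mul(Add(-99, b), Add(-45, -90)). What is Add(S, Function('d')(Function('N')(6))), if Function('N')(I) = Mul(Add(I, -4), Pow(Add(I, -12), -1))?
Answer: 14105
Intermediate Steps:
Function('N')(I) = Mul(Pow(Add(-12, I), -1), Add(-4, I)) (Function('N')(I) = Mul(Add(-4, I), Pow(Add(-12, I), -1)) = Mul(Pow(Add(-12, I), -1), Add(-4, I)))
Function('d')(b) = Add(13365, Mul(-135, b)) (Function('d')(b) = Mul(Add(-99, b), -135) = Add(13365, Mul(-135, b)))
S = 695 (S = Add(801, -106) = 695)
Add(S, Function('d')(Function('N')(6))) = Add(695, Add(13365, Mul(-135, Mul(Pow(Add(-12, 6), -1), Add(-4, 6))))) = Add(695, Add(13365, Mul(-135, Mul(Pow(-6, -1), 2)))) = Add(695, Add(13365, Mul(-135, Mul(Rational(-1, 6), 2)))) = Add(695, Add(13365, Mul(-135, Rational(-1, 3)))) = Add(695, Add(13365, 45)) = Add(695, 13410) = 14105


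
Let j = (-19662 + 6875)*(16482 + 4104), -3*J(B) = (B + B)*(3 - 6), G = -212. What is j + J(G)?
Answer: -263233606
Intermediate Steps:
J(B) = 2*B (J(B) = -(B + B)*(3 - 6)/3 = -2*B*(-3)/3 = -(-2)*B = 2*B)
j = -263233182 (j = -12787*20586 = -263233182)
j + J(G) = -263233182 + 2*(-212) = -263233182 - 424 = -263233606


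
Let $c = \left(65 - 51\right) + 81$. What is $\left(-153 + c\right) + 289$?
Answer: $231$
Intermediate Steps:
$c = 95$ ($c = 14 + 81 = 95$)
$\left(-153 + c\right) + 289 = \left(-153 + 95\right) + 289 = -58 + 289 = 231$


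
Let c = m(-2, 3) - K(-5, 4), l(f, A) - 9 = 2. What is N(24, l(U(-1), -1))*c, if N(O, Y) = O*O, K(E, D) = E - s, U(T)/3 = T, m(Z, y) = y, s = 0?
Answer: 4608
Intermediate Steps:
U(T) = 3*T
l(f, A) = 11 (l(f, A) = 9 + 2 = 11)
K(E, D) = E (K(E, D) = E - 1*0 = E + 0 = E)
N(O, Y) = O**2
c = 8 (c = 3 - 1*(-5) = 3 + 5 = 8)
N(24, l(U(-1), -1))*c = 24**2*8 = 576*8 = 4608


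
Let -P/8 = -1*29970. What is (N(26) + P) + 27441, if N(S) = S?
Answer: 267227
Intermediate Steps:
P = 239760 (P = -(-8)*29970 = -8*(-29970) = 239760)
(N(26) + P) + 27441 = (26 + 239760) + 27441 = 239786 + 27441 = 267227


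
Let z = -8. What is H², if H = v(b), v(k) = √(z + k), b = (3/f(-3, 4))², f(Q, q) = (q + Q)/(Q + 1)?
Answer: 28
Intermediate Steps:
f(Q, q) = (Q + q)/(1 + Q)
b = 36 (b = (3/(((-3 + 4)/(1 - 3))))² = (3/((1/(-2))))² = (3/((-½*1)))² = (3/(-½))² = (3*(-2))² = (-6)² = 36)
v(k) = √(-8 + k)
H = 2*√7 (H = √(-8 + 36) = √28 = 2*√7 ≈ 5.2915)
H² = (2*√7)² = 28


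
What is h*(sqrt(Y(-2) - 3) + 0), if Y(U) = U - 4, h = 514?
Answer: 1542*I ≈ 1542.0*I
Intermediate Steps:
Y(U) = -4 + U
h*(sqrt(Y(-2) - 3) + 0) = 514*(sqrt((-4 - 2) - 3) + 0) = 514*(sqrt(-6 - 3) + 0) = 514*(sqrt(-9) + 0) = 514*(3*I + 0) = 514*(3*I) = 1542*I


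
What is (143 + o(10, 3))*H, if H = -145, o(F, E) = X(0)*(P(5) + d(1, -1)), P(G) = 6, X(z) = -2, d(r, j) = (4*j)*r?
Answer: -20155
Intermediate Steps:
d(r, j) = 4*j*r
o(F, E) = -4 (o(F, E) = -2*(6 + 4*(-1)*1) = -2*(6 - 4) = -2*2 = -4)
(143 + o(10, 3))*H = (143 - 4)*(-145) = 139*(-145) = -20155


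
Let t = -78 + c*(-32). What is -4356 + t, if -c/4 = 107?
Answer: 9262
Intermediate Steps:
c = -428 (c = -4*107 = -428)
t = 13618 (t = -78 - 428*(-32) = -78 + 13696 = 13618)
-4356 + t = -4356 + 13618 = 9262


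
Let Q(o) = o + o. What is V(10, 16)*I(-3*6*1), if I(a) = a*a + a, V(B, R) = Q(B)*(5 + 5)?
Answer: 61200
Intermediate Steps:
Q(o) = 2*o
V(B, R) = 20*B (V(B, R) = (2*B)*(5 + 5) = (2*B)*10 = 20*B)
I(a) = a + a² (I(a) = a² + a = a + a²)
V(10, 16)*I(-3*6*1) = (20*10)*((-3*6*1)*(1 - 3*6*1)) = 200*((-18*1)*(1 - 18*1)) = 200*(-18*(1 - 18)) = 200*(-18*(-17)) = 200*306 = 61200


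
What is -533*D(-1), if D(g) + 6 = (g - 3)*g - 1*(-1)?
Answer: 533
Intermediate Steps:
D(g) = -5 + g*(-3 + g) (D(g) = -6 + ((g - 3)*g - 1*(-1)) = -6 + ((-3 + g)*g + 1) = -6 + (g*(-3 + g) + 1) = -6 + (1 + g*(-3 + g)) = -5 + g*(-3 + g))
-533*D(-1) = -533*(-5 + (-1)² - 3*(-1)) = -533*(-5 + 1 + 3) = -533*(-1) = 533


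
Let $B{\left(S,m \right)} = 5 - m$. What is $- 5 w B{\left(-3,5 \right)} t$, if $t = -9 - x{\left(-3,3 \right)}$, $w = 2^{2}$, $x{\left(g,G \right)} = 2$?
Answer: $0$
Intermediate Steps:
$w = 4$
$t = -11$ ($t = -9 - 2 = -11$)
$- 5 w B{\left(-3,5 \right)} t = \left(-5\right) 4 \left(5 - 5\right) \left(-11\right) = - 20 \left(5 - 5\right) \left(-11\right) = \left(-20\right) 0 \left(-11\right) = 0 \left(-11\right) = 0$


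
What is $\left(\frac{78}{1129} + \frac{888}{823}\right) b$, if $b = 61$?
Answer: $\frac{65071506}{929167} \approx 70.032$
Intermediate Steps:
$\left(\frac{78}{1129} + \frac{888}{823}\right) b = \left(\frac{78}{1129} + \frac{888}{823}\right) 61 = \frac{1066746}{929167} \cdot 61 = \frac{65071506}{929167}$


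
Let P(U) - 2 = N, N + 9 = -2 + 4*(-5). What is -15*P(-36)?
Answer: 435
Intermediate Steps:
N = -31 (N = -9 + (-2 + 4*(-5)) = -9 + (-2 - 20) = -9 - 22 = -31)
P(U) = -29 (P(U) = 2 - 31 = -29)
-15*P(-36) = -15*(-29) = 435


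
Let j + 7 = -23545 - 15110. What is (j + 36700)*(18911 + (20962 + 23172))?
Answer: -123694290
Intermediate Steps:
j = -38662 (j = -7 + (-23545 - 15110) = -7 - 38655 = -38662)
(j + 36700)*(18911 + (20962 + 23172)) = (-38662 + 36700)*(18911 + (20962 + 23172)) = -1962*(18911 + 44134) = -1962*63045 = -123694290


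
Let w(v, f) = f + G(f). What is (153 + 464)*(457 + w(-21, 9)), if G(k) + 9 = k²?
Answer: 331946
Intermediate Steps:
G(k) = -9 + k²
w(v, f) = -9 + f + f² (w(v, f) = f + (-9 + f²) = -9 + f + f²)
(153 + 464)*(457 + w(-21, 9)) = (153 + 464)*(457 + (-9 + 9 + 9²)) = 617*(457 + (-9 + 9 + 81)) = 617*(457 + 81) = 617*538 = 331946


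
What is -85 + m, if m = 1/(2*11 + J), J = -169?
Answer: -12496/147 ≈ -85.007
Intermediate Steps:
m = -1/147 (m = 1/(2*11 - 169) = 1/(22 - 169) = 1/(-147) = -1/147 ≈ -0.0068027)
-85 + m = -85 - 1/147 = -12496/147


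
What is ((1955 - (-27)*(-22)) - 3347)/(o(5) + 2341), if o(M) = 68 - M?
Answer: -993/1202 ≈ -0.82612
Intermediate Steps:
((1955 - (-27)*(-22)) - 3347)/(o(5) + 2341) = ((1955 - (-27)*(-22)) - 3347)/((68 - 1*5) + 2341) = ((1955 - 1*594) - 3347)/((68 - 5) + 2341) = ((1955 - 594) - 3347)/(63 + 2341) = (1361 - 3347)/2404 = -1986*1/2404 = -993/1202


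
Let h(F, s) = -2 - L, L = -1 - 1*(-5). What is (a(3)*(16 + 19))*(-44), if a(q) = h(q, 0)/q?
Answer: 3080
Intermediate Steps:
L = 4 (L = -1 + 5 = 4)
h(F, s) = -6 (h(F, s) = -2 - 1*4 = -2 - 4 = -6)
a(q) = -6/q
(a(3)*(16 + 19))*(-44) = ((-6/3)*(16 + 19))*(-44) = (-6*⅓*35)*(-44) = -2*35*(-44) = -70*(-44) = 3080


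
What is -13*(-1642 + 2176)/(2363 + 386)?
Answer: -6942/2749 ≈ -2.5253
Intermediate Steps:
-13*(-1642 + 2176)/(2363 + 386) = -6942/2749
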